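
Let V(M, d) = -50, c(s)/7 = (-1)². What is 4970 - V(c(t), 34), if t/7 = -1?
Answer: 5020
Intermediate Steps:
t = -7 (t = 7*(-1) = -7)
c(s) = 7 (c(s) = 7*(-1)² = 7*1 = 7)
4970 - V(c(t), 34) = 4970 - 1*(-50) = 4970 + 50 = 5020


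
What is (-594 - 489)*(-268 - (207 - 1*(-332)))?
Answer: 873981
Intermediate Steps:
(-594 - 489)*(-268 - (207 - 1*(-332))) = -1083*(-268 - (207 + 332)) = -1083*(-268 - 1*539) = -1083*(-268 - 539) = -1083*(-807) = 873981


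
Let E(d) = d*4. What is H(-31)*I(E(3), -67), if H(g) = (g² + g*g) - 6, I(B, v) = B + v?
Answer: -105380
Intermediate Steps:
E(d) = 4*d
H(g) = -6 + 2*g² (H(g) = (g² + g²) - 6 = 2*g² - 6 = -6 + 2*g²)
H(-31)*I(E(3), -67) = (-6 + 2*(-31)²)*(4*3 - 67) = (-6 + 2*961)*(12 - 67) = (-6 + 1922)*(-55) = 1916*(-55) = -105380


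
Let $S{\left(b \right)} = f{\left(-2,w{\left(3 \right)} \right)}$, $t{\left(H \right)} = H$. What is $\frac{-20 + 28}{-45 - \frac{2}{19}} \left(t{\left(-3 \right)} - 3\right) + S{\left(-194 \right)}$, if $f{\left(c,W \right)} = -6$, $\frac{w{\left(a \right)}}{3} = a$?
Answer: $- \frac{4230}{857} \approx -4.9358$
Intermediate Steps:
$w{\left(a \right)} = 3 a$
$S{\left(b \right)} = -6$
$\frac{-20 + 28}{-45 - \frac{2}{19}} \left(t{\left(-3 \right)} - 3\right) + S{\left(-194 \right)} = \frac{-20 + 28}{-45 - \frac{2}{19}} \left(-3 - 3\right) - 6 = \frac{8}{-45 - \frac{2}{19}} \left(-6\right) - 6 = \frac{8}{- \frac{857}{19}} \left(-6\right) - 6 = 8 \left(- \frac{19}{857}\right) \left(-6\right) - 6 = \left(- \frac{152}{857}\right) \left(-6\right) - 6 = \frac{912}{857} - 6 = - \frac{4230}{857}$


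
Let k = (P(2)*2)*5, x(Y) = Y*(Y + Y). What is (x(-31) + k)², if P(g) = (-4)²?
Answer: 4334724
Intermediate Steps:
P(g) = 16
x(Y) = 2*Y² (x(Y) = Y*(2*Y) = 2*Y²)
k = 160 (k = (16*2)*5 = 32*5 = 160)
(x(-31) + k)² = (2*(-31)² + 160)² = (2*961 + 160)² = (1922 + 160)² = 2082² = 4334724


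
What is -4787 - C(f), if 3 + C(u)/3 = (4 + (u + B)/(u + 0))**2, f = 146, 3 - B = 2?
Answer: -103450931/21316 ≈ -4853.2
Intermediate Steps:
B = 1 (B = 3 - 1*2 = 3 - 2 = 1)
C(u) = -9 + 3*(4 + (1 + u)/u)**2 (C(u) = -9 + 3*(4 + (u + 1)/(u + 0))**2 = -9 + 3*(4 + (1 + u)/u)**2)
-4787 - C(f) = -4787 - (66 + 3/146**2 + 30/146) = -4787 - (66 + 3*(1/21316) + 30*(1/146)) = -4787 - (66 + 3/21316 + 15/73) = -4787 - 1*1411239/21316 = -4787 - 1411239/21316 = -103450931/21316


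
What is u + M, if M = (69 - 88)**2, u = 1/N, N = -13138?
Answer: 4742817/13138 ≈ 361.00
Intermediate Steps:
u = -1/13138 (u = 1/(-13138) = -1/13138 ≈ -7.6115e-5)
M = 361 (M = (-19)**2 = 361)
u + M = -1/13138 + 361 = 4742817/13138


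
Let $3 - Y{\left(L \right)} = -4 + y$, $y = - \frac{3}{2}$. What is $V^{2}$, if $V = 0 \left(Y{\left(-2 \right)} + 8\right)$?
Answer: $0$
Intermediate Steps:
$y = - \frac{3}{2}$ ($y = \left(-3\right) \frac{1}{2} = - \frac{3}{2} \approx -1.5$)
$Y{\left(L \right)} = \frac{17}{2}$ ($Y{\left(L \right)} = 3 - \left(-4 - \frac{3}{2}\right) = 3 - - \frac{11}{2} = 3 + \frac{11}{2} = \frac{17}{2}$)
$V = 0$ ($V = 0 \left(\frac{17}{2} + 8\right) = 0 \cdot \frac{33}{2} = 0$)
$V^{2} = 0^{2} = 0$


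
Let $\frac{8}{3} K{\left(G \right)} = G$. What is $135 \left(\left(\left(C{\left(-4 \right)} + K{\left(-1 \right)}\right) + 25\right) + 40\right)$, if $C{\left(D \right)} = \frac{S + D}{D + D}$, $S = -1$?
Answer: $\frac{35235}{4} \approx 8808.8$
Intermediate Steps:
$K{\left(G \right)} = \frac{3 G}{8}$
$C{\left(D \right)} = \frac{-1 + D}{2 D}$ ($C{\left(D \right)} = \frac{-1 + D}{D + D} = \frac{-1 + D}{2 D}$)
$135 \left(\left(\left(C{\left(-4 \right)} + K{\left(-1 \right)}\right) + 25\right) + 40\right) = 135 \left(\left(\left(\frac{-1 - 4}{2 \left(-4\right)} + \frac{3}{8} \left(-1\right)\right) + 25\right) + 40\right) = 135 \left(\left(\left(\frac{1}{2} \left(- \frac{1}{4}\right) \left(-5\right) - \frac{3}{8}\right) + 25\right) + 40\right) = 135 \left(\left(\left(\frac{5}{8} - \frac{3}{8}\right) + 25\right) + 40\right) = 135 \left(\left(\frac{1}{4} + 25\right) + 40\right) = 135 \left(\frac{101}{4} + 40\right) = 135 \cdot \frac{261}{4} = \frac{35235}{4}$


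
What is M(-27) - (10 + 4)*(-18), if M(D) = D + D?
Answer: 198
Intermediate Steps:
M(D) = 2*D
M(-27) - (10 + 4)*(-18) = 2*(-27) - (10 + 4)*(-18) = -54 - 14*(-18) = -54 - 1*(-252) = -54 + 252 = 198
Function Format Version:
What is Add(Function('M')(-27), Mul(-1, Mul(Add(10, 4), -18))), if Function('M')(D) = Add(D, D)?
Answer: 198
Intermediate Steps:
Function('M')(D) = Mul(2, D)
Add(Function('M')(-27), Mul(-1, Mul(Add(10, 4), -18))) = Add(Mul(2, -27), Mul(-1, Mul(Add(10, 4), -18))) = Add(-54, Mul(-1, Mul(14, -18))) = Add(-54, Mul(-1, -252)) = Add(-54, 252) = 198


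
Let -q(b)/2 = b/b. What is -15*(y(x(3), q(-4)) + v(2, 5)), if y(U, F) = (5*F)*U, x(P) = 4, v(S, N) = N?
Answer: 525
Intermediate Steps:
q(b) = -2 (q(b) = -2*b/b = -2*1 = -2)
y(U, F) = 5*F*U
-15*(y(x(3), q(-4)) + v(2, 5)) = -15*(5*(-2)*4 + 5) = -15*(-40 + 5) = -15*(-35) = 525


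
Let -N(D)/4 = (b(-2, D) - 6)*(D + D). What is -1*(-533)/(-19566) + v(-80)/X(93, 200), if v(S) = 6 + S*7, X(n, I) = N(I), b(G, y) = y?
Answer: -38650909/1518321600 ≈ -0.025456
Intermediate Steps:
N(D) = -8*D*(-6 + D) (N(D) = -4*(D - 6)*(D + D) = -4*(-6 + D)*2*D = -8*D*(-6 + D))
X(n, I) = 8*I*(6 - I)
v(S) = 6 + 7*S
-1*(-533)/(-19566) + v(-80)/X(93, 200) = -1*(-533)/(-19566) + (6 + 7*(-80))/((8*200*(6 - 1*200))) = 533*(-1/19566) + (6 - 560)/((8*200*(6 - 200))) = -533/19566 - 554/(8*200*(-194)) = -533/19566 - 554/(-310400) = -533/19566 - 554*(-1/310400) = -533/19566 + 277/155200 = -38650909/1518321600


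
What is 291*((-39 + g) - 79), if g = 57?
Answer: -17751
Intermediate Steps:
291*((-39 + g) - 79) = 291*((-39 + 57) - 79) = 291*(18 - 79) = 291*(-61) = -17751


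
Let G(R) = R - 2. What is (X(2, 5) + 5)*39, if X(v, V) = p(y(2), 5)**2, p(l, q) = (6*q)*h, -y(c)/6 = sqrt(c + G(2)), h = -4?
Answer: 561795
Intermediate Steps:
G(R) = -2 + R
y(c) = -6*sqrt(c) (y(c) = -6*sqrt(c + (-2 + 2)) = -6*sqrt(c + 0) = -6*sqrt(c))
p(l, q) = -24*q (p(l, q) = (6*q)*(-4) = -24*q)
X(v, V) = 14400 (X(v, V) = (-24*5)**2 = (-120)**2 = 14400)
(X(2, 5) + 5)*39 = (14400 + 5)*39 = 14405*39 = 561795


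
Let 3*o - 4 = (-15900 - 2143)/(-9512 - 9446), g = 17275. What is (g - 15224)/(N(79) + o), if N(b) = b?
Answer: 116648574/4586921 ≈ 25.431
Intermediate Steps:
o = 93875/56874 (o = 4/3 + ((-15900 - 2143)/(-9512 - 9446))/3 = 4/3 + (-18043/(-18958))/3 = 4/3 + (-18043*(-1/18958))/3 = 4/3 + (⅓)*(18043/18958) = 4/3 + 18043/56874 = 93875/56874 ≈ 1.6506)
(g - 15224)/(N(79) + o) = (17275 - 15224)/(79 + 93875/56874) = 2051/(4586921/56874) = 2051*(56874/4586921) = 116648574/4586921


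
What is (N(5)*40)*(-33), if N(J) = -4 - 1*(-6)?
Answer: -2640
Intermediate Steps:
N(J) = 2 (N(J) = -4 + 6 = 2)
(N(5)*40)*(-33) = (2*40)*(-33) = 80*(-33) = -2640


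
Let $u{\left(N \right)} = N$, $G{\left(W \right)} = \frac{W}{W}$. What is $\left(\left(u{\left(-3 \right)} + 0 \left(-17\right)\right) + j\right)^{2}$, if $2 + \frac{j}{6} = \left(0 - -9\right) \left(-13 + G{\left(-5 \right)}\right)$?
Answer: $439569$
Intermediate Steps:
$G{\left(W \right)} = 1$
$j = -660$ ($j = -12 + 6 \left(0 - -9\right) \left(-13 + 1\right) = -12 + 6 \left(0 + 9\right) \left(-12\right) = -12 + 6 \cdot 9 \left(-12\right) = -12 + 6 \left(-108\right) = -12 - 648 = -660$)
$\left(\left(u{\left(-3 \right)} + 0 \left(-17\right)\right) + j\right)^{2} = \left(\left(-3 + 0 \left(-17\right)\right) - 660\right)^{2} = \left(\left(-3 + 0\right) - 660\right)^{2} = \left(-3 - 660\right)^{2} = \left(-663\right)^{2} = 439569$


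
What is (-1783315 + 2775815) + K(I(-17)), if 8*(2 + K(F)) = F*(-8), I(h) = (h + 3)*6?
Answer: 992582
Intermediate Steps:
I(h) = 18 + 6*h (I(h) = (3 + h)*6 = 18 + 6*h)
K(F) = -2 - F (K(F) = -2 + (F*(-8))/8 = -2 + (-8*F)/8 = -2 - F)
(-1783315 + 2775815) + K(I(-17)) = (-1783315 + 2775815) + (-2 - (18 + 6*(-17))) = 992500 + (-2 - (18 - 102)) = 992500 + (-2 - 1*(-84)) = 992500 + (-2 + 84) = 992500 + 82 = 992582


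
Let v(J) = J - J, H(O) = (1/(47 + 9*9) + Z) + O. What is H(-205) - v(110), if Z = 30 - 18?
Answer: -24703/128 ≈ -192.99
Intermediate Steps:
Z = 12
H(O) = 1537/128 + O (H(O) = (1/(47 + 9*9) + 12) + O = (1/(47 + 81) + 12) + O = (1/128 + 12) + O = 1537/128 + O)
v(J) = 0
H(-205) - v(110) = (1537/128 - 205) - 1*0 = -24703/128 + 0 = -24703/128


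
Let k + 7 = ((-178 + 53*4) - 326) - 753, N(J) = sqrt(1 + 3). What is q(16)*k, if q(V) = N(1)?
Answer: -2104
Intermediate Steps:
N(J) = 2 (N(J) = sqrt(4) = 2)
q(V) = 2
k = -1052 (k = -7 + (((-178 + 53*4) - 326) - 753) = -7 + (((-178 + 212) - 326) - 753) = -7 + ((34 - 326) - 753) = -7 + (-292 - 753) = -7 - 1045 = -1052)
q(16)*k = 2*(-1052) = -2104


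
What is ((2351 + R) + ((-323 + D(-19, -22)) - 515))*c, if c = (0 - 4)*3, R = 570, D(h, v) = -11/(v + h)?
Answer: -1024968/41 ≈ -24999.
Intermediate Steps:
D(h, v) = -11/(h + v)
c = -12 (c = -4*3 = -12)
((2351 + R) + ((-323 + D(-19, -22)) - 515))*c = ((2351 + 570) + ((-323 - 11/(-19 - 22)) - 515))*(-12) = (2921 + ((-323 - 11/(-41)) - 515))*(-12) = (2921 + ((-323 - 11*(-1/41)) - 515))*(-12) = (2921 + ((-323 + 11/41) - 515))*(-12) = (2921 + (-13232/41 - 515))*(-12) = (2921 - 34347/41)*(-12) = (85414/41)*(-12) = -1024968/41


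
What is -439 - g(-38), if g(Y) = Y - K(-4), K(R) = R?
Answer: -405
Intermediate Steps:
g(Y) = 4 + Y (g(Y) = Y - 1*(-4) = Y + 4 = 4 + Y)
-439 - g(-38) = -439 - (4 - 38) = -439 - 1*(-34) = -439 + 34 = -405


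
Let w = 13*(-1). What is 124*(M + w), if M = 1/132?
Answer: -53165/33 ≈ -1611.1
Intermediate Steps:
w = -13
M = 1/132 ≈ 0.0075758
124*(M + w) = 124*(1/132 - 13) = 124*(-1715/132) = -53165/33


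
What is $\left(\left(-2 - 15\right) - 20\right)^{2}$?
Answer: $1369$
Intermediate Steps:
$\left(\left(-2 - 15\right) - 20\right)^{2} = \left(-17 - 20\right)^{2} = \left(-37\right)^{2} = 1369$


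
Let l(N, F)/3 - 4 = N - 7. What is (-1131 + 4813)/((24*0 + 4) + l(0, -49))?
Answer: -3682/5 ≈ -736.40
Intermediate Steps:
l(N, F) = -9 + 3*N (l(N, F) = 12 + 3*(N - 7) = 12 + 3*(-7 + N) = 12 + (-21 + 3*N) = -9 + 3*N)
(-1131 + 4813)/((24*0 + 4) + l(0, -49)) = (-1131 + 4813)/((24*0 + 4) + (-9 + 3*0)) = 3682/((0 + 4) + (-9 + 0)) = 3682/(4 - 9) = 3682/(-5) = 3682*(-1/5) = -3682/5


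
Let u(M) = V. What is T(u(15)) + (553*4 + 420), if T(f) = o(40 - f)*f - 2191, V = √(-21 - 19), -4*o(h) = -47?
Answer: 441 + 47*I*√10/2 ≈ 441.0 + 74.313*I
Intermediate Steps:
o(h) = 47/4 (o(h) = -¼*(-47) = 47/4)
V = 2*I*√10 (V = √(-40) = 2*I*√10 ≈ 6.3246*I)
u(M) = 2*I*√10
T(f) = -2191 + 47*f/4 (T(f) = 47*f/4 - 2191 = -2191 + 47*f/4)
T(u(15)) + (553*4 + 420) = (-2191 + 47*(2*I*√10)/4) + (553*4 + 420) = (-2191 + 47*I*√10/2) + (2212 + 420) = (-2191 + 47*I*√10/2) + 2632 = 441 + 47*I*√10/2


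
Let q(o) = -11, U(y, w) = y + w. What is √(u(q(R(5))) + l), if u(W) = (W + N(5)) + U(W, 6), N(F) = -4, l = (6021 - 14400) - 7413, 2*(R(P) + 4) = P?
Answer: 2*I*√3953 ≈ 125.75*I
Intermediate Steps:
U(y, w) = w + y
R(P) = -4 + P/2
l = -15792 (l = -8379 - 7413 = -15792)
u(W) = 2 + 2*W (u(W) = (W - 4) + (6 + W) = (-4 + W) + (6 + W) = 2 + 2*W)
√(u(q(R(5))) + l) = √((2 + 2*(-11)) - 15792) = √((2 - 22) - 15792) = √(-20 - 15792) = √(-15812) = 2*I*√3953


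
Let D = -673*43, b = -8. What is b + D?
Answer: -28947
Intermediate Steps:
D = -28939
b + D = -8 - 28939 = -28947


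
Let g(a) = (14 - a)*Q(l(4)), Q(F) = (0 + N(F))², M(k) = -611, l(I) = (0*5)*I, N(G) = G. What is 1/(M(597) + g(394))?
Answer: -1/611 ≈ -0.0016367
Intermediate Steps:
l(I) = 0 (l(I) = 0*I = 0)
Q(F) = F² (Q(F) = (0 + F)² = F²)
g(a) = 0 (g(a) = (14 - a)*0² = (14 - a)*0 = 0)
1/(M(597) + g(394)) = 1/(-611 + 0) = 1/(-611) = -1/611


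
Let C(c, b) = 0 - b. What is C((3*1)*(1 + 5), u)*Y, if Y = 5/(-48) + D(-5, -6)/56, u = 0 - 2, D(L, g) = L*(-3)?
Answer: 55/168 ≈ 0.32738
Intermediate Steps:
D(L, g) = -3*L
u = -2
Y = 55/336 (Y = 5/(-48) - 3*(-5)/56 = 5*(-1/48) + 15*(1/56) = -5/48 + 15/56 = 55/336 ≈ 0.16369)
C(c, b) = -b
C((3*1)*(1 + 5), u)*Y = -1*(-2)*(55/336) = 2*(55/336) = 55/168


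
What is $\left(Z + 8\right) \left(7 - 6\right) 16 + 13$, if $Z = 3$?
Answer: $189$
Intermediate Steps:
$\left(Z + 8\right) \left(7 - 6\right) 16 + 13 = \left(3 + 8\right) \left(7 - 6\right) 16 + 13 = 11 \cdot 1 \cdot 16 + 13 = 11 \cdot 16 + 13 = 176 + 13 = 189$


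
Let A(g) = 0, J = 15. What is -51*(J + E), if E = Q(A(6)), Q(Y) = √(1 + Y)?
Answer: -816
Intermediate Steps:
E = 1 (E = √(1 + 0) = √1 = 1)
-51*(J + E) = -51*(15 + 1) = -51*16 = -816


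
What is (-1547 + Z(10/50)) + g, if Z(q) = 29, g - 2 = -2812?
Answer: -4328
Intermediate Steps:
g = -2810 (g = 2 - 2812 = -2810)
(-1547 + Z(10/50)) + g = (-1547 + 29) - 2810 = -1518 - 2810 = -4328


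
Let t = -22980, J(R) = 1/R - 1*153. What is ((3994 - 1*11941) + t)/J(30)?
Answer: 71370/353 ≈ 202.18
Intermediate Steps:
J(R) = -153 + 1/R (J(R) = 1/R - 153 = -153 + 1/R)
((3994 - 1*11941) + t)/J(30) = ((3994 - 1*11941) - 22980)/(-153 + 1/30) = ((3994 - 11941) - 22980)/(-153 + 1/30) = (-7947 - 22980)/(-4589/30) = -30927*(-30/4589) = 71370/353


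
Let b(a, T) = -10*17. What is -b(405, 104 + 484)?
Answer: 170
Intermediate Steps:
b(a, T) = -170
-b(405, 104 + 484) = -1*(-170) = 170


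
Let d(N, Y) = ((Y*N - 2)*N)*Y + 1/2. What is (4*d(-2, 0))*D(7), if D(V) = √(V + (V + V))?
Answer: 2*√21 ≈ 9.1651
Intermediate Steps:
D(V) = √3*√V (D(V) = √(V + 2*V) = √(3*V) = √3*√V)
d(N, Y) = ½ + N*Y*(-2 + N*Y) (d(N, Y) = ((N*Y - 2)*N)*Y + ½ = ((-2 + N*Y)*N)*Y + ½ = (N*(-2 + N*Y))*Y + ½ = N*Y*(-2 + N*Y) + ½ = ½ + N*Y*(-2 + N*Y))
(4*d(-2, 0))*D(7) = (4*(½ + (-2)²*0² - 2*(-2)*0))*(√3*√7) = (4*(½ + 4*0 + 0))*√21 = (4*(½ + 0 + 0))*√21 = (4*(½))*√21 = 2*√21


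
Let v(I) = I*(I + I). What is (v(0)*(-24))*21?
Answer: 0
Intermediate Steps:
v(I) = 2*I² (v(I) = I*(2*I) = 2*I²)
(v(0)*(-24))*21 = ((2*0²)*(-24))*21 = ((2*0)*(-24))*21 = (0*(-24))*21 = 0*21 = 0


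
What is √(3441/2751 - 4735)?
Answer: 4*I*√248784851/917 ≈ 68.802*I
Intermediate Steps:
√(3441/2751 - 4735) = √(3441*(1/2751) - 4735) = √(1147/917 - 4735) = √(-4340848/917) = 4*I*√248784851/917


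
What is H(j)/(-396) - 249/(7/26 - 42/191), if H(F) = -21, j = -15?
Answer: -163220773/32340 ≈ -5047.0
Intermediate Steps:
H(j)/(-396) - 249/(7/26 - 42/191) = -21/(-396) - 249/(7/26 - 42/191) = -21*(-1/396) - 249/(7*(1/26) - 42*1/191) = 7/132 - 249/(7/26 - 42/191) = 7/132 - 249/245/4966 = 7/132 - 249*4966/245 = 7/132 - 1236534/245 = -163220773/32340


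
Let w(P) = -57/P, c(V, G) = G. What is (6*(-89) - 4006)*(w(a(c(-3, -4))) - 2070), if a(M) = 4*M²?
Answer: 150429495/16 ≈ 9.4018e+6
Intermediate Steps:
(6*(-89) - 4006)*(w(a(c(-3, -4))) - 2070) = (6*(-89) - 4006)*(-57/(4*(-4)²) - 2070) = (-534 - 4006)*(-57/(4*16) - 2070) = -4540*(-57/64 - 2070) = -4540*(-132537/64) = 150429495/16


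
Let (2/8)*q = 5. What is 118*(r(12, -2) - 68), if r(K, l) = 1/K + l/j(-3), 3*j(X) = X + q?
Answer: -821693/102 ≈ -8055.8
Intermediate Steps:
q = 20 (q = 4*5 = 20)
j(X) = 20/3 + X/3 (j(X) = (X + 20)/3 = (20 + X)/3 = 20/3 + X/3)
r(K, l) = 1/K + 3*l/17 (r(K, l) = 1/K + l/(20/3 + (⅓)*(-3)) = 1/K + l/(20/3 - 1) = 1/K + l/(17/3) = 1/K + l*(3/17) = 1/K + 3*l/17)
118*(r(12, -2) - 68) = 118*((1/12 + (3/17)*(-2)) - 68) = 118*((1/12 - 6/17) - 68) = 118*(-55/204 - 68) = 118*(-13927/204) = -821693/102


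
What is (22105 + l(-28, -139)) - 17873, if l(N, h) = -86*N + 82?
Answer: 6722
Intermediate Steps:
l(N, h) = 82 - 86*N
(22105 + l(-28, -139)) - 17873 = (22105 + (82 - 86*(-28))) - 17873 = (22105 + (82 + 2408)) - 17873 = (22105 + 2490) - 17873 = 24595 - 17873 = 6722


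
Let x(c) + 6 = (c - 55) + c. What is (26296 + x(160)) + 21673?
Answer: 48228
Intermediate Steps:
x(c) = -61 + 2*c (x(c) = -6 + ((c - 55) + c) = -6 + ((-55 + c) + c) = -6 + (-55 + 2*c) = -61 + 2*c)
(26296 + x(160)) + 21673 = (26296 + (-61 + 2*160)) + 21673 = (26296 + (-61 + 320)) + 21673 = (26296 + 259) + 21673 = 26555 + 21673 = 48228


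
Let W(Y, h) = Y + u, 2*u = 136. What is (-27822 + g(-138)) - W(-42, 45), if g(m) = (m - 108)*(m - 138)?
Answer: 40048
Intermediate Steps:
u = 68 (u = (½)*136 = 68)
g(m) = (-138 + m)*(-108 + m) (g(m) = (-108 + m)*(-138 + m) = (-138 + m)*(-108 + m))
W(Y, h) = 68 + Y (W(Y, h) = Y + 68 = 68 + Y)
(-27822 + g(-138)) - W(-42, 45) = (-27822 + (14904 + (-138)² - 246*(-138))) - (68 - 42) = (-27822 + (14904 + 19044 + 33948)) - 1*26 = (-27822 + 67896) - 26 = 40074 - 26 = 40048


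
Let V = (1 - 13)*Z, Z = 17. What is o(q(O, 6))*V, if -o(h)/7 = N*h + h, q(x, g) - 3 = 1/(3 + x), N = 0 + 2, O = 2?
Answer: 68544/5 ≈ 13709.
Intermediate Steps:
N = 2
V = -204 (V = (1 - 13)*17 = -12*17 = -204)
q(x, g) = 3 + 1/(3 + x)
o(h) = -21*h (o(h) = -7*(2*h + h) = -21*h)
o(q(O, 6))*V = -21*(10 + 3*2)/(3 + 2)*(-204) = -21*(10 + 6)/5*(-204) = -21*16/5*(-204) = -336/5*(-204) = 68544/5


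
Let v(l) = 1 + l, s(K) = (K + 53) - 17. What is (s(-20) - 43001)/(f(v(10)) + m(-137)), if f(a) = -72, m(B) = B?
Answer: 42985/209 ≈ 205.67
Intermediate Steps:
s(K) = 36 + K (s(K) = (53 + K) - 17 = 36 + K)
(s(-20) - 43001)/(f(v(10)) + m(-137)) = ((36 - 20) - 43001)/(-72 - 137) = (16 - 43001)/(-209) = -42985*(-1/209) = 42985/209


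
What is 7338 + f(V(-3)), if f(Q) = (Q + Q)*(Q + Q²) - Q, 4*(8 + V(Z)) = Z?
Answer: 197121/32 ≈ 6160.0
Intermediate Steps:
V(Z) = -8 + Z/4
f(Q) = -Q + 2*Q*(Q + Q²) (f(Q) = (2*Q)*(Q + Q²) - Q = 2*Q*(Q + Q²) - Q = -Q + 2*Q*(Q + Q²))
7338 + f(V(-3)) = 7338 + (-8 + (¼)*(-3))*(-1 + 2*(-8 + (¼)*(-3)) + 2*(-8 + (¼)*(-3))²) = 7338 + (-8 - ¾)*(-1 + 2*(-8 - ¾) + 2*(-8 - ¾)²) = 7338 - 35*(-1 + 2*(-35/4) + 2*(-35/4)²)/4 = 7338 - 35*(-1 - 35/2 + 2*(1225/16))/4 = 7338 - 35*(-1 - 35/2 + 1225/8)/4 = 7338 - 35/4*1077/8 = 7338 - 37695/32 = 197121/32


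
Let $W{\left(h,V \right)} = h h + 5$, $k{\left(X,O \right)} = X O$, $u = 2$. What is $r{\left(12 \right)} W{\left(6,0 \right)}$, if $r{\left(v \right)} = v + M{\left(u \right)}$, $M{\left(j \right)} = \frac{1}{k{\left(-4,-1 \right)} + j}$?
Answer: $\frac{2993}{6} \approx 498.83$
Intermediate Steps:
$k{\left(X,O \right)} = O X$
$W{\left(h,V \right)} = 5 + h^{2}$ ($W{\left(h,V \right)} = h^{2} + 5 = 5 + h^{2}$)
$M{\left(j \right)} = \frac{1}{4 + j}$ ($M{\left(j \right)} = \frac{1}{\left(-1\right) \left(-4\right) + j} = \frac{1}{4 + j}$)
$r{\left(v \right)} = \frac{1}{6} + v$ ($r{\left(v \right)} = v + \frac{1}{4 + 2} = v + \frac{1}{6} = \frac{1}{6} + v$)
$r{\left(12 \right)} W{\left(6,0 \right)} = \left(\frac{1}{6} + 12\right) \left(5 + 6^{2}\right) = \frac{73 \left(5 + 36\right)}{6} = \frac{73}{6} \cdot 41 = \frac{2993}{6}$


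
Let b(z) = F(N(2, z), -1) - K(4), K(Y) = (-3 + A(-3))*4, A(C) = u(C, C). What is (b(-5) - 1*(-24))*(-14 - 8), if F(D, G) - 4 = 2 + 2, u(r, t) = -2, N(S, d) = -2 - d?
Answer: -1144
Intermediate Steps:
A(C) = -2
F(D, G) = 8 (F(D, G) = 4 + (2 + 2) = 4 + 4 = 8)
K(Y) = -20 (K(Y) = (-3 - 2)*4 = -5*4 = -20)
b(z) = 28 (b(z) = 8 - 1*(-20) = 8 + 20 = 28)
(b(-5) - 1*(-24))*(-14 - 8) = (28 - 1*(-24))*(-14 - 8) = (28 + 24)*(-22) = 52*(-22) = -1144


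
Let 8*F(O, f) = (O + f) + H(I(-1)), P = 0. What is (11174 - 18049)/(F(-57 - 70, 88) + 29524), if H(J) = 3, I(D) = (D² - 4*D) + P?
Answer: -13750/59039 ≈ -0.23290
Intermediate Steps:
I(D) = D² - 4*D (I(D) = (D² - 4*D) + 0 = D² - 4*D)
F(O, f) = 3/8 + O/8 + f/8 (F(O, f) = ((O + f) + 3)/8 = (3 + O + f)/8 = 3/8 + O/8 + f/8)
(11174 - 18049)/(F(-57 - 70, 88) + 29524) = (11174 - 18049)/((3/8 + (-57 - 70)/8 + (⅛)*88) + 29524) = -6875/((3/8 + (⅛)*(-127) + 11) + 29524) = -6875/((3/8 - 127/8 + 11) + 29524) = -6875/(-9/2 + 29524) = -6875/59039/2 = -6875*2/59039 = -13750/59039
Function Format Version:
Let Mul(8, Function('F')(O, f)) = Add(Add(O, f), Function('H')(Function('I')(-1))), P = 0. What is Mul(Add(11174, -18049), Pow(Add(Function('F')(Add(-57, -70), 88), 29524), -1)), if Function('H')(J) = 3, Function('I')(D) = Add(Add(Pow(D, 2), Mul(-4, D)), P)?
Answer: Rational(-13750, 59039) ≈ -0.23290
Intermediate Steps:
Function('I')(D) = Add(Pow(D, 2), Mul(-4, D)) (Function('I')(D) = Add(Add(Pow(D, 2), Mul(-4, D)), 0) = Add(Pow(D, 2), Mul(-4, D)))
Function('F')(O, f) = Add(Rational(3, 8), Mul(Rational(1, 8), O), Mul(Rational(1, 8), f)) (Function('F')(O, f) = Mul(Rational(1, 8), Add(Add(O, f), 3)) = Mul(Rational(1, 8), Add(3, O, f)) = Add(Rational(3, 8), Mul(Rational(1, 8), O), Mul(Rational(1, 8), f)))
Mul(Add(11174, -18049), Pow(Add(Function('F')(Add(-57, -70), 88), 29524), -1)) = Mul(Add(11174, -18049), Pow(Add(Add(Rational(3, 8), Mul(Rational(1, 8), Add(-57, -70)), Mul(Rational(1, 8), 88)), 29524), -1)) = Mul(-6875, Pow(Add(Add(Rational(3, 8), Mul(Rational(1, 8), -127), 11), 29524), -1)) = Mul(-6875, Pow(Add(Add(Rational(3, 8), Rational(-127, 8), 11), 29524), -1)) = Mul(-6875, Pow(Add(Rational(-9, 2), 29524), -1)) = Mul(-6875, Pow(Rational(59039, 2), -1)) = Mul(-6875, Rational(2, 59039)) = Rational(-13750, 59039)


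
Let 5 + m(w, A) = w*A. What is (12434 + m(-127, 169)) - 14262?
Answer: -23296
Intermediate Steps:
m(w, A) = -5 + A*w (m(w, A) = -5 + w*A = -5 + A*w)
(12434 + m(-127, 169)) - 14262 = (12434 + (-5 + 169*(-127))) - 14262 = (12434 + (-5 - 21463)) - 14262 = (12434 - 21468) - 14262 = -9034 - 14262 = -23296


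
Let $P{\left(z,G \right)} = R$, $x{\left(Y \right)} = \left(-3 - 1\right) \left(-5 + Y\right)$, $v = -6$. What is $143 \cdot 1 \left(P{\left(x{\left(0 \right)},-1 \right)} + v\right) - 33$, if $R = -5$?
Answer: $-1606$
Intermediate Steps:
$x{\left(Y \right)} = 20 - 4 Y$ ($x{\left(Y \right)} = - 4 \left(-5 + Y\right) = 20 - 4 Y$)
$P{\left(z,G \right)} = -5$
$143 \cdot 1 \left(P{\left(x{\left(0 \right)},-1 \right)} + v\right) - 33 = 143 \cdot 1 \left(-5 - 6\right) - 33 = 143 \cdot 1 \left(-11\right) - 33 = 143 \left(-11\right) - 33 = -1573 - 33 = -1606$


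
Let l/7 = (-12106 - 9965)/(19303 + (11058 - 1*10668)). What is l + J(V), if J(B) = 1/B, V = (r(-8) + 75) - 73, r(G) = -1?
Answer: -134804/19693 ≈ -6.8453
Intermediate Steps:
V = 1 (V = (-1 + 75) - 73 = 74 - 73 = 1)
l = -154497/19693 (l = 7*((-12106 - 9965)/(19303 + (11058 - 1*10668))) = 7*(-22071/(19303 + (11058 - 10668))) = 7*(-22071/(19303 + 390)) = 7*(-22071/19693) = -154497/19693 ≈ -7.8453)
l + J(V) = -154497/19693 + 1/1 = -154497/19693 + 1 = -134804/19693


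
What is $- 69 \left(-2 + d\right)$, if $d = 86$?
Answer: $-5796$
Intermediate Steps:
$- 69 \left(-2 + d\right) = - 69 \left(-2 + 86\right) = \left(-69\right) 84 = -5796$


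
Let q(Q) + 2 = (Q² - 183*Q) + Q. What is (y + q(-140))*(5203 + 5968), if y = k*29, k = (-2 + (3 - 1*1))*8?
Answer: 503566338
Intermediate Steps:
q(Q) = -2 + Q² - 182*Q (q(Q) = -2 + ((Q² - 183*Q) + Q) = -2 + (Q² - 182*Q) = -2 + Q² - 182*Q)
k = 0 (k = (-2 + (3 - 1))*8 = (-2 + 2)*8 = 0*8 = 0)
y = 0 (y = 0*29 = 0)
(y + q(-140))*(5203 + 5968) = (0 + (-2 + (-140)² - 182*(-140)))*(5203 + 5968) = (0 + (-2 + 19600 + 25480))*11171 = (0 + 45078)*11171 = 45078*11171 = 503566338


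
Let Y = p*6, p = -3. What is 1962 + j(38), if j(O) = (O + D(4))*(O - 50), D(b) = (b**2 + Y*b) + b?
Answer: 2130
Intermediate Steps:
Y = -18 (Y = -3*6 = -18)
D(b) = b**2 - 17*b (D(b) = (b**2 - 18*b) + b = b**2 - 17*b)
j(O) = (-52 + O)*(-50 + O) (j(O) = (O + 4*(-17 + 4))*(O - 50) = (O + 4*(-13))*(-50 + O) = (O - 52)*(-50 + O) = (-52 + O)*(-50 + O))
1962 + j(38) = 1962 + (2600 + 38**2 - 102*38) = 1962 + (2600 + 1444 - 3876) = 1962 + 168 = 2130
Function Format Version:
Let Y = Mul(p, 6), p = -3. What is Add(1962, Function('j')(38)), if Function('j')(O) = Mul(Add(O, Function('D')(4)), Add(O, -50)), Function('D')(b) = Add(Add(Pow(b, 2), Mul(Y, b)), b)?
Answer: 2130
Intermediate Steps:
Y = -18 (Y = Mul(-3, 6) = -18)
Function('D')(b) = Add(Pow(b, 2), Mul(-17, b)) (Function('D')(b) = Add(Add(Pow(b, 2), Mul(-18, b)), b) = Add(Pow(b, 2), Mul(-17, b)))
Function('j')(O) = Mul(Add(-52, O), Add(-50, O)) (Function('j')(O) = Mul(Add(O, Mul(4, Add(-17, 4))), Add(O, -50)) = Mul(Add(O, Mul(4, -13)), Add(-50, O)) = Mul(Add(O, -52), Add(-50, O)) = Mul(Add(-52, O), Add(-50, O)))
Add(1962, Function('j')(38)) = Add(1962, Add(2600, Pow(38, 2), Mul(-102, 38))) = Add(1962, Add(2600, 1444, -3876)) = Add(1962, 168) = 2130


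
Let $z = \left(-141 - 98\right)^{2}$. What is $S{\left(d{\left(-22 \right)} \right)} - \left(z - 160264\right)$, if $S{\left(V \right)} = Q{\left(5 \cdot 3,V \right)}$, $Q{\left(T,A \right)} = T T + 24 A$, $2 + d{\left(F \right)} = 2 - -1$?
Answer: $103392$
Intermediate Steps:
$d{\left(F \right)} = 1$ ($d{\left(F \right)} = -2 + \left(2 - -1\right) = -2 + \left(2 + 1\right) = -2 + 3 = 1$)
$z = 57121$ ($z = \left(-239\right)^{2} = 57121$)
$Q{\left(T,A \right)} = T^{2} + 24 A$
$S{\left(V \right)} = 225 + 24 V$ ($S{\left(V \right)} = \left(5 \cdot 3\right)^{2} + 24 V = 15^{2} + 24 V = 225 + 24 V$)
$S{\left(d{\left(-22 \right)} \right)} - \left(z - 160264\right) = \left(225 + 24 \cdot 1\right) - \left(57121 - 160264\right) = \left(225 + 24\right) - -103143 = 249 + 103143 = 103392$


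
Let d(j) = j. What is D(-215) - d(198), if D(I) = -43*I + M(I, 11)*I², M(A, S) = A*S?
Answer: -109313078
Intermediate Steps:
D(I) = -43*I + 11*I³ (D(I) = -43*I + (I*11)*I² = -43*I + (11*I)*I² = -43*I + 11*I³)
D(-215) - d(198) = -215*(-43 + 11*(-215)²) - 1*198 = -215*(-43 + 11*46225) - 198 = -215*(-43 + 508475) - 198 = -215*508432 - 198 = -109312880 - 198 = -109313078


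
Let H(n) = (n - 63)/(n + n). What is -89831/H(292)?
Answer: -52461304/229 ≈ -2.2909e+5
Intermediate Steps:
H(n) = (-63 + n)/(2*n) (H(n) = (-63 + n)/((2*n)) = (-63 + n)*(1/(2*n)) = (-63 + n)/(2*n))
-89831/H(292) = -89831*584/(-63 + 292) = -89831/((½)*(1/292)*229) = -89831/229/584 = -89831*584/229 = -52461304/229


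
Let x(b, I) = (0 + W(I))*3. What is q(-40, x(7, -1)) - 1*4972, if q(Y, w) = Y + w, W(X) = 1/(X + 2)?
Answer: -5009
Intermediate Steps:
W(X) = 1/(2 + X)
x(b, I) = 3/(2 + I) (x(b, I) = (0 + 1/(2 + I))*3 = 3/(2 + I))
q(-40, x(7, -1)) - 1*4972 = (-40 + 3/(2 - 1)) - 1*4972 = (-40 + 3/1) - 4972 = (-40 + 3*1) - 4972 = (-40 + 3) - 4972 = -37 - 4972 = -5009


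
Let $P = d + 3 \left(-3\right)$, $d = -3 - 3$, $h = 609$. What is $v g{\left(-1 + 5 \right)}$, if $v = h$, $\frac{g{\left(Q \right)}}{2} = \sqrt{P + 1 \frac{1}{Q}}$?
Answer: $609 i \sqrt{59} \approx 4677.8 i$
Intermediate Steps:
$d = -6$
$P = -15$ ($P = -6 + 3 \left(-3\right) = -6 - 9 = -15$)
$g{\left(Q \right)} = 2 \sqrt{-15 + \frac{1}{Q}}$ ($g{\left(Q \right)} = 2 \sqrt{-15 + 1 \frac{1}{Q}} = 2 \sqrt{-15 + \frac{1}{Q}}$)
$v = 609$
$v g{\left(-1 + 5 \right)} = 609 \cdot 2 \sqrt{-15 + \frac{1}{-1 + 5}} = 609 \cdot 2 \sqrt{-15 + \frac{1}{4}} = 609 \cdot 2 \sqrt{- \frac{59}{4}} = 609 \cdot 2 \frac{i \sqrt{59}}{2} = 609 i \sqrt{59}$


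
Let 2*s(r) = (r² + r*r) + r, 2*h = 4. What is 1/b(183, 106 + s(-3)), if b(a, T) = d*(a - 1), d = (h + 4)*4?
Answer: 1/4368 ≈ 0.00022894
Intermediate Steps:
h = 2 (h = (½)*4 = 2)
d = 24 (d = (2 + 4)*4 = 6*4 = 24)
s(r) = r² + r/2 (s(r) = ((r² + r*r) + r)/2 = ((r² + r²) + r)/2 = (2*r² + r)/2 = (r + 2*r²)/2 = r² + r/2)
b(a, T) = -24 + 24*a (b(a, T) = 24*(a - 1) = 24*(-1 + a) = -24 + 24*a)
1/b(183, 106 + s(-3)) = 1/(-24 + 24*183) = 1/(-24 + 4392) = 1/4368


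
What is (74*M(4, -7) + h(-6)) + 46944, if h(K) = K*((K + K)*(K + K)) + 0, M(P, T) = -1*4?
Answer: 45784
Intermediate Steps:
M(P, T) = -4
h(K) = 4*K³ (h(K) = K*((2*K)*(2*K)) + 0 = K*(4*K²) + 0 = 4*K³ + 0 = 4*K³)
(74*M(4, -7) + h(-6)) + 46944 = (74*(-4) + 4*(-6)³) + 46944 = (-296 + 4*(-216)) + 46944 = (-296 - 864) + 46944 = -1160 + 46944 = 45784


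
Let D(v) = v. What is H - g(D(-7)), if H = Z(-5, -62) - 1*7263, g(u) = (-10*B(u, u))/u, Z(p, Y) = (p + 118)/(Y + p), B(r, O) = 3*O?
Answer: -484724/67 ≈ -7234.7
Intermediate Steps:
Z(p, Y) = (118 + p)/(Y + p)
g(u) = -30 (g(u) = (-30*u)/u = -30)
H = -486734/67 (H = (118 - 5)/(-62 - 5) - 1*7263 = 113/(-67) - 7263 = -1/67*113 - 7263 = -113/67 - 7263 = -486734/67 ≈ -7264.7)
H - g(D(-7)) = -486734/67 - 1*(-30) = -486734/67 + 30 = -484724/67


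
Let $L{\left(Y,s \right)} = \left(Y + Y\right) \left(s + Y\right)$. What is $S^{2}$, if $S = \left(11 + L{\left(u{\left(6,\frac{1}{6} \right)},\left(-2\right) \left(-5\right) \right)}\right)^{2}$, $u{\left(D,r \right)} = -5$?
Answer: $2313441$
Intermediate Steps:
$L{\left(Y,s \right)} = 2 Y \left(Y + s\right)$
$S = 1521$ ($S = \left(11 + 2 \left(-5\right) \left(-5 - -10\right)\right)^{2} = \left(11 + 2 \left(-5\right) \left(-5 + 10\right)\right)^{2} = \left(11 + 2 \left(-5\right) 5\right)^{2} = \left(11 - 50\right)^{2} = \left(-39\right)^{2} = 1521$)
$S^{2} = 1521^{2} = 2313441$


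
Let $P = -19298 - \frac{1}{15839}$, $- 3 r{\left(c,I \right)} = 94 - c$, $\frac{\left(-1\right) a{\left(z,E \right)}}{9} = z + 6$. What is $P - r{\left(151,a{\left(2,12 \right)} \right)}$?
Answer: $- \frac{305961964}{15839} \approx -19317.0$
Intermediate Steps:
$a{\left(z,E \right)} = -54 - 9 z$ ($a{\left(z,E \right)} = - 9 \left(z + 6\right) = - 9 \left(6 + z\right) = -54 - 9 z$)
$r{\left(c,I \right)} = - \frac{94}{3} + \frac{c}{3}$ ($r{\left(c,I \right)} = - \frac{94 - c}{3} = - \frac{94}{3} + \frac{c}{3}$)
$P = - \frac{305661023}{15839}$ ($P = -19298 - \frac{1}{15839} = - \frac{305661023}{15839} \approx -19298.0$)
$P - r{\left(151,a{\left(2,12 \right)} \right)} = - \frac{305661023}{15839} - \left(- \frac{94}{3} + \frac{1}{3} \cdot 151\right) = - \frac{305661023}{15839} - \left(- \frac{94}{3} + \frac{151}{3}\right) = - \frac{305661023}{15839} - 19 = - \frac{305961964}{15839}$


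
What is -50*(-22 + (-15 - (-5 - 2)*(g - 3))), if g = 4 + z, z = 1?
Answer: 1150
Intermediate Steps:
g = 5 (g = 4 + 1 = 5)
-50*(-22 + (-15 - (-5 - 2)*(g - 3))) = -50*(-22 + (-15 - (-5 - 2)*(5 - 3))) = -50*(-22 + (-15 - (-7)*2)) = -50*(-22 + (-15 - 1*(-14))) = -50*(-22 + (-15 + 14)) = -50*(-22 - 1) = -50*(-23) = 1150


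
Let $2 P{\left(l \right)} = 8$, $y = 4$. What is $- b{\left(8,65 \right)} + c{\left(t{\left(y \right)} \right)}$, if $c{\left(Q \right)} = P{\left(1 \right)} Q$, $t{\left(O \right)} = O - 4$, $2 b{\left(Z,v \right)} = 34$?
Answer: $-17$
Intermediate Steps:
$b{\left(Z,v \right)} = 17$ ($b{\left(Z,v \right)} = \frac{1}{2} \cdot 34 = 17$)
$t{\left(O \right)} = -4 + O$ ($t{\left(O \right)} = O - 4 = -4 + O$)
$P{\left(l \right)} = 4$ ($P{\left(l \right)} = \frac{1}{2} \cdot 8 = 4$)
$c{\left(Q \right)} = 4 Q$
$- b{\left(8,65 \right)} + c{\left(t{\left(y \right)} \right)} = \left(-1\right) 17 + 4 \left(-4 + 4\right) = -17 + 4 \cdot 0 = -17 + 0 = -17$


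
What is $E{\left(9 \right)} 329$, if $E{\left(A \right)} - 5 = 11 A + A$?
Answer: $37177$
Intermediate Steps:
$E{\left(A \right)} = 5 + 12 A$ ($E{\left(A \right)} = 5 + \left(11 A + A\right) = 5 + 12 A$)
$E{\left(9 \right)} 329 = \left(5 + 12 \cdot 9\right) 329 = \left(5 + 108\right) 329 = 113 \cdot 329 = 37177$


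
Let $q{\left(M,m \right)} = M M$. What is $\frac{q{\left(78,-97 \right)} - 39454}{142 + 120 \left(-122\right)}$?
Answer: $\frac{16685}{7249} \approx 2.3017$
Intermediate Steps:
$q{\left(M,m \right)} = M^{2}$
$\frac{q{\left(78,-97 \right)} - 39454}{142 + 120 \left(-122\right)} = \frac{78^{2} - 39454}{142 + 120 \left(-122\right)} = \frac{6084 - 39454}{142 - 14640} = - \frac{33370}{-14498} = \left(-33370\right) \left(- \frac{1}{14498}\right) = \frac{16685}{7249}$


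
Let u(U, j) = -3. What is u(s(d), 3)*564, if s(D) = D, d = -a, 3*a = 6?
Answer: -1692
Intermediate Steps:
a = 2 (a = (⅓)*6 = 2)
d = -2 (d = -1*2 = -2)
u(s(d), 3)*564 = -3*564 = -1692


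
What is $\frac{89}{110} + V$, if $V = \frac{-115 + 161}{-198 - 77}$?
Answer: $\frac{353}{550} \approx 0.64182$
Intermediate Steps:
$V = - \frac{46}{275}$ ($V = \frac{46}{-275} = 46 \left(- \frac{1}{275}\right) = - \frac{46}{275} \approx -0.16727$)
$\frac{89}{110} + V = \frac{89}{110} - \frac{46}{275} = \frac{353}{550}$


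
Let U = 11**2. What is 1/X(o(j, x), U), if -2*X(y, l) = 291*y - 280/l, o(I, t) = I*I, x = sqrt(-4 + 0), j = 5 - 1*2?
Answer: -242/316619 ≈ -0.00076433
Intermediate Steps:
j = 3 (j = 5 - 2 = 3)
x = 2*I (x = sqrt(-4) = 2*I ≈ 2.0*I)
o(I, t) = I**2
U = 121
X(y, l) = 140/l - 291*y/2 (X(y, l) = -(291*y - 280/l)/2 = -(-280/l + 291*y)/2 = 140/l - 291*y/2)
1/X(o(j, x), U) = 1/(140/121 - 291/2*3**2) = 1/(140*(1/121) - 291/2*9) = 1/(140/121 - 2619/2) = 1/(-316619/242) = -242/316619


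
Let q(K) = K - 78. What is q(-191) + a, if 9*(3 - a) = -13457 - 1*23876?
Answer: 34939/9 ≈ 3882.1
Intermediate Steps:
q(K) = -78 + K
a = 37360/9 (a = 3 - (-13457 - 1*23876)/9 = 3 - (-13457 - 23876)/9 = 3 - ⅑*(-37333) = 3 + 37333/9 = 37360/9 ≈ 4151.1)
q(-191) + a = (-78 - 191) + 37360/9 = -269 + 37360/9 = 34939/9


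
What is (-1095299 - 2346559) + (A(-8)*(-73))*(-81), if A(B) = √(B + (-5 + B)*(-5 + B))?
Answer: -3441858 + 5913*√161 ≈ -3.3668e+6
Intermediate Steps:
A(B) = √(B + (-5 + B)²)
(-1095299 - 2346559) + (A(-8)*(-73))*(-81) = (-1095299 - 2346559) + (√(-8 + (-5 - 8)²)*(-73))*(-81) = -3441858 + (√(-8 + (-13)²)*(-73))*(-81) = -3441858 + (√(-8 + 169)*(-73))*(-81) = -3441858 + (√161*(-73))*(-81) = -3441858 - 73*√161*(-81) = -3441858 + 5913*√161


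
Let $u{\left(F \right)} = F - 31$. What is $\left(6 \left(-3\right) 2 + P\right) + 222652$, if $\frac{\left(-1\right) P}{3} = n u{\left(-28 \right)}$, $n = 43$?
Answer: $230227$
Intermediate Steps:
$u{\left(F \right)} = -31 + F$
$P = 7611$ ($P = - 3 \cdot 43 \left(-31 - 28\right) = - 3 \cdot 43 \left(-59\right) = \left(-3\right) \left(-2537\right) = 7611$)
$\left(6 \left(-3\right) 2 + P\right) + 222652 = \left(6 \left(-3\right) 2 + 7611\right) + 222652 = \left(\left(-18\right) 2 + 7611\right) + 222652 = \left(-36 + 7611\right) + 222652 = 7575 + 222652 = 230227$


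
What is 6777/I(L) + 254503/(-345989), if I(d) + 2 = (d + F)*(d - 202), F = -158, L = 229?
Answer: 6050144/2158205 ≈ 2.8033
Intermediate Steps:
I(d) = -2 + (-202 + d)*(-158 + d) (I(d) = -2 + (d - 158)*(d - 202) = -2 + (-158 + d)*(-202 + d) = -2 + (-202 + d)*(-158 + d))
6777/I(L) + 254503/(-345989) = 6777/(31914 + 229² - 360*229) + 254503/(-345989) = 6777/(31914 + 52441 - 82440) + 254503*(-1/345989) = 6777/1915 - 829/1127 = 6050144/2158205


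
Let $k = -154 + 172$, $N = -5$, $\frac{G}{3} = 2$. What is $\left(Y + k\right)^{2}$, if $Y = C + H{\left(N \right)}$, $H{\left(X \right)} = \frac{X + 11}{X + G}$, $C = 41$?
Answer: $4225$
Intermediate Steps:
$G = 6$ ($G = 3 \cdot 2 = 6$)
$H{\left(X \right)} = \frac{11 + X}{6 + X}$ ($H{\left(X \right)} = \frac{X + 11}{X + 6} = \frac{11 + X}{6 + X}$)
$Y = 47$ ($Y = 41 + \frac{11 - 5}{6 - 5} = 41 + 1^{-1} \cdot 6 = 41 + 1 \cdot 6 = 41 + 6 = 47$)
$k = 18$
$\left(Y + k\right)^{2} = \left(47 + 18\right)^{2} = 65^{2} = 4225$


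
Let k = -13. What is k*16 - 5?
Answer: -213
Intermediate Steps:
k*16 - 5 = -13*16 - 5 = -208 - 5 = -213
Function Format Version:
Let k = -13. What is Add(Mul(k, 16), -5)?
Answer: -213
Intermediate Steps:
Add(Mul(k, 16), -5) = Add(Mul(-13, 16), -5) = Add(-208, -5) = -213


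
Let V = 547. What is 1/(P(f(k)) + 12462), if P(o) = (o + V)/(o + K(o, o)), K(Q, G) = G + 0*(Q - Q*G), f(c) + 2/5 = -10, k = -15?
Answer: 104/1293365 ≈ 8.0410e-5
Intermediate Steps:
f(c) = -52/5 (f(c) = -⅖ - 10 = -52/5)
K(Q, G) = G (K(Q, G) = G + 0*(Q - G*Q) = G + 0 = G)
P(o) = (547 + o)/(2*o) (P(o) = (o + 547)/(o + o) = (547 + o)/((2*o)) = (547 + o)*(1/(2*o)) = (547 + o)/(2*o))
1/(P(f(k)) + 12462) = 1/((547 - 52/5)/(2*(-52/5)) + 12462) = 1/((½)*(-5/52)*(2683/5) + 12462) = 1/(-2683/104 + 12462) = 1/(1293365/104) = 104/1293365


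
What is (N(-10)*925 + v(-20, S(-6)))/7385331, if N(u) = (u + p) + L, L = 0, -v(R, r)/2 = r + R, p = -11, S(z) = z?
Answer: -19373/7385331 ≈ -0.0026232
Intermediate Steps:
v(R, r) = -2*R - 2*r (v(R, r) = -2*(r + R) = -2*(R + r) = -2*R - 2*r)
N(u) = -11 + u (N(u) = (u - 11) + 0 = (-11 + u) + 0 = -11 + u)
(N(-10)*925 + v(-20, S(-6)))/7385331 = ((-11 - 10)*925 + (-2*(-20) - 2*(-6)))/7385331 = (-21*925 + (40 + 12))*(1/7385331) = (-19425 + 52)*(1/7385331) = -19373*1/7385331 = -19373/7385331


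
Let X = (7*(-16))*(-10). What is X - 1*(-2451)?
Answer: 3571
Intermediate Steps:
X = 1120 (X = -112*(-10) = 1120)
X - 1*(-2451) = 1120 - 1*(-2451) = 1120 + 2451 = 3571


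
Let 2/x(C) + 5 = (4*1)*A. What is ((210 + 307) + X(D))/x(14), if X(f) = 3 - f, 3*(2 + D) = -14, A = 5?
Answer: 3950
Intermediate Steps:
D = -20/3 (D = -2 + (⅓)*(-14) = -2 - 14/3 = -20/3 ≈ -6.6667)
x(C) = 2/15 (x(C) = 2/(-5 + (4*1)*5) = 2/(-5 + 4*5) = 2/(-5 + 20) = 2/15)
((210 + 307) + X(D))/x(14) = ((210 + 307) + (3 - 1*(-20/3)))/(2/15) = (517 + (3 + 20/3))*(15/2) = (517 + 29/3)*(15/2) = (1580/3)*(15/2) = 3950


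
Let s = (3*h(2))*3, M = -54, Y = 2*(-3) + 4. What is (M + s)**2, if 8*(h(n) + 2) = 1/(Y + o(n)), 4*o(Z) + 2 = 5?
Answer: 531441/100 ≈ 5314.4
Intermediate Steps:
o(Z) = 3/4 (o(Z) = -1/2 + (1/4)*5 = -1/2 + 5/4 = 3/4)
Y = -2 (Y = -6 + 4 = -2)
h(n) = -21/10 (h(n) = -2 + 1/(8*(-2 + 3/4)) = -2 + 1/(8*(-5/4)) = -2 + (1/8)*(-4/5) = -2 - 1/10 = -21/10)
s = -189/10 (s = (3*(-21/10))*3 = -63/10*3 = -189/10 ≈ -18.900)
(M + s)**2 = (-54 - 189/10)**2 = (-729/10)**2 = 531441/100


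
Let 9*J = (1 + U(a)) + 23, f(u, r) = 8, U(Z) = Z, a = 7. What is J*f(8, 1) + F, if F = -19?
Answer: 77/9 ≈ 8.5556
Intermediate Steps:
J = 31/9 (J = ((1 + 7) + 23)/9 = (8 + 23)/9 = (⅑)*31 = 31/9 ≈ 3.4444)
J*f(8, 1) + F = (31/9)*8 - 19 = 248/9 - 19 = 77/9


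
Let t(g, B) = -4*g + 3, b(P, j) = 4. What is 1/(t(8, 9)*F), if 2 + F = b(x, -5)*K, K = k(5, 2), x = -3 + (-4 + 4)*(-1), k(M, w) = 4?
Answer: -1/406 ≈ -0.0024631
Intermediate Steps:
x = -3 (x = -3 + 0*(-1) = -3 + 0 = -3)
K = 4
t(g, B) = 3 - 4*g
F = 14 (F = -2 + 4*4 = -2 + 16 = 14)
1/(t(8, 9)*F) = 1/((3 - 4*8)*14) = 1/((3 - 32)*14) = 1/(-29*14) = 1/(-406) = -1/406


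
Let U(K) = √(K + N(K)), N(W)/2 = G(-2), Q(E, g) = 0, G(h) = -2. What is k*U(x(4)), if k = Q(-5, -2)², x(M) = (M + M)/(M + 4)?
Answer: 0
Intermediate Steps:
N(W) = -4 (N(W) = 2*(-2) = -4)
x(M) = 2*M/(4 + M) (x(M) = (2*M)/(4 + M) = 2*M/(4 + M))
k = 0 (k = 0² = 0)
U(K) = √(-4 + K) (U(K) = √(K - 4) = √(-4 + K))
k*U(x(4)) = 0*√(-4 + 2*4/(4 + 4)) = 0*√(-4 + 2*4/8) = 0*√(-4 + 2*4*(⅛)) = 0*√(-4 + 1) = 0*√(-3) = 0*(I*√3) = 0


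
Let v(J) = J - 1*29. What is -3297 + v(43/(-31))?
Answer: -103149/31 ≈ -3327.4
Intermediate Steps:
v(J) = -29 + J (v(J) = J - 29 = -29 + J)
-3297 + v(43/(-31)) = -3297 + (-29 + 43/(-31)) = -3297 + (-29 + 43*(-1/31)) = -3297 + (-29 - 43/31) = -3297 - 942/31 = -103149/31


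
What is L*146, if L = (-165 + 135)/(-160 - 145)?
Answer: 876/61 ≈ 14.361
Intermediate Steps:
L = 6/61 (L = -30/(-305) = -30*(-1/305) = 6/61 ≈ 0.098361)
L*146 = (6/61)*146 = 876/61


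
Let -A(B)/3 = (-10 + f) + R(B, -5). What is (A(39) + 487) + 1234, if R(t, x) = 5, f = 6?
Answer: 1718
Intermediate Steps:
A(B) = -3 (A(B) = -3*((-10 + 6) + 5) = -3*(-4 + 5) = -3*1 = -3)
(A(39) + 487) + 1234 = (-3 + 487) + 1234 = 484 + 1234 = 1718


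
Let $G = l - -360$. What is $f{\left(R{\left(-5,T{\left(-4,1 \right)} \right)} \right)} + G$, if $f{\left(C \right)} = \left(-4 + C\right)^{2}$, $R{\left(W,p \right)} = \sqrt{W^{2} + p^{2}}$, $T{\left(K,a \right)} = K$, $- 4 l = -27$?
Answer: $\frac{1695}{4} - 8 \sqrt{41} \approx 372.52$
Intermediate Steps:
$l = \frac{27}{4}$ ($l = \left(- \frac{1}{4}\right) \left(-27\right) = \frac{27}{4} \approx 6.75$)
$G = \frac{1467}{4}$ ($G = \frac{27}{4} - -360 = \frac{27}{4} + 360 = \frac{1467}{4} \approx 366.75$)
$f{\left(R{\left(-5,T{\left(-4,1 \right)} \right)} \right)} + G = \left(-4 + \sqrt{\left(-5\right)^{2} + \left(-4\right)^{2}}\right)^{2} + \frac{1467}{4} = \left(-4 + \sqrt{25 + 16}\right)^{2} + \frac{1467}{4} = \left(-4 + \sqrt{41}\right)^{2} + \frac{1467}{4} = \frac{1467}{4} + \left(-4 + \sqrt{41}\right)^{2}$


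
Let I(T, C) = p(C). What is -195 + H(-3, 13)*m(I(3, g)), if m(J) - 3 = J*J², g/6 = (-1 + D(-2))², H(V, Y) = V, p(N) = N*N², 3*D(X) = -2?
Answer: -1953125001338444/6561 ≈ -2.9769e+11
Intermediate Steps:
D(X) = -⅔ (D(X) = (⅓)*(-2) = -⅔)
p(N) = N³
g = 50/3 (g = 6*(-1 - ⅔)² = 6*(-5/3)² = 6*(25/9) = 50/3 ≈ 16.667)
I(T, C) = C³
m(J) = 3 + J³ (m(J) = 3 + J*J² = 3 + J³)
-195 + H(-3, 13)*m(I(3, g)) = -195 - 3*(3 + ((50/3)³)³) = -195 - 3*(3 + (125000/27)³) = -195 - 3*(3 + 1953125000000000/19683) = -195 - 3*1953125000059049/19683 = -195 - 1953125000059049/6561 = -1953125001338444/6561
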